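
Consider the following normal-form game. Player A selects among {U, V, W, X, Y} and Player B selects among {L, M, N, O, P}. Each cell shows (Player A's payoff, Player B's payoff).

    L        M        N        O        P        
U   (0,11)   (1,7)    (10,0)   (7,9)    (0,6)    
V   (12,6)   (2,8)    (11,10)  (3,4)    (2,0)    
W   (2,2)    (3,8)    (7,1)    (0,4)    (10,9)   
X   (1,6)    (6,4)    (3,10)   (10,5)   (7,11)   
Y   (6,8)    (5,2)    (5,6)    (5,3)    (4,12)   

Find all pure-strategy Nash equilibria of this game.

(V, N) and (W, P)

A profile is a Nash equilibrium when each player is best-responding to the other.
Player A's best responses — vs L: V (payoff 12); vs M: X (payoff 6); vs N: V (payoff 11); vs O: X (payoff 10); vs P: W (payoff 10).
Player B's best responses — vs U: L (payoff 11); vs V: N (payoff 10); vs W: P (payoff 9); vs X: P (payoff 11); vs Y: P (payoff 12).
Mutual best responses occur at (V, N) and (W, P); at each, neither player gains by switching.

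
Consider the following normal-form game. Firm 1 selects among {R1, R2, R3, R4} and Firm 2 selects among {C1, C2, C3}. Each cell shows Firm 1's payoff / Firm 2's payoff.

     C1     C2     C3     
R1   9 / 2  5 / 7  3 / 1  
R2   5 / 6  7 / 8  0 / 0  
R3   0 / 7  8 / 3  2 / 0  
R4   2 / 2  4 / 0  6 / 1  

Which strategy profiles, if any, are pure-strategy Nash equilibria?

No pure-strategy Nash equilibrium

Check mutual best responses: a cell is a NE iff neither player can gain by unilaterally deviating.
Firm 1's best responses — vs C1: R1 (payoff 9); vs C2: R3 (payoff 8); vs C3: R4 (payoff 6).
Firm 2's best responses — vs R1: C2 (payoff 7); vs R2: C2 (payoff 8); vs R3: C1 (payoff 7); vs R4: C1 (payoff 2).
No cell has both players best-responding. For instance, Firm 1's best reply to C2 is R3, but against R3 Firm 2 prefers C1 over C2.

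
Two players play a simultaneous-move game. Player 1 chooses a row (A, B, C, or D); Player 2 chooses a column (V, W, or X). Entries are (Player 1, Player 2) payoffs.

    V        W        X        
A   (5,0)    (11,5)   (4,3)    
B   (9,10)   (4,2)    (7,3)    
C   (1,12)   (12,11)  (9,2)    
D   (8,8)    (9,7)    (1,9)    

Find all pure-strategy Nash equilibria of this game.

Find each player's best response to every opponent strategy; NE are the intersections.
Player 1's best responses — vs V: B (payoff 9); vs W: C (payoff 12); vs X: C (payoff 9).
Player 2's best responses — vs A: W (payoff 5); vs B: V (payoff 10); vs C: V (payoff 12); vs D: X (payoff 9).
The only mutual best response is (B, V); neither player gains by switching there.

(B, V)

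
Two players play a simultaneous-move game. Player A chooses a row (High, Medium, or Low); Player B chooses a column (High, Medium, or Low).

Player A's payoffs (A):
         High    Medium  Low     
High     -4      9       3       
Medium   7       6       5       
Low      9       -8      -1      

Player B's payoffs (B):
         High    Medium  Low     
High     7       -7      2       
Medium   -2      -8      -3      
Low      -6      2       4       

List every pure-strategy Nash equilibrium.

No pure-strategy Nash equilibrium

Find each player's best response to every opponent strategy; NE are the intersections.
Player A's best responses — vs High: Low (payoff 9); vs Medium: High (payoff 9); vs Low: Medium (payoff 5).
Player B's best responses — vs High: High (payoff 7); vs Medium: High (payoff -2); vs Low: Low (payoff 4).
No cell has both players best-responding. For instance, Player A's best reply to High is Low, but against Low Player B prefers Low over High.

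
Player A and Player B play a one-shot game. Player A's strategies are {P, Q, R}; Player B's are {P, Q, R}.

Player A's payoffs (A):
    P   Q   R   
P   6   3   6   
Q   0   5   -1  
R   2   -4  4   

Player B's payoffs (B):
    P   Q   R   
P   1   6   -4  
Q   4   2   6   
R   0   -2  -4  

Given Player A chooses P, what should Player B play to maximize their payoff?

With Player A fixed at P, Player B's payoffs are: P → 1, Q → 6, R → -4.
The maximum is 6, achieved by Q.

Q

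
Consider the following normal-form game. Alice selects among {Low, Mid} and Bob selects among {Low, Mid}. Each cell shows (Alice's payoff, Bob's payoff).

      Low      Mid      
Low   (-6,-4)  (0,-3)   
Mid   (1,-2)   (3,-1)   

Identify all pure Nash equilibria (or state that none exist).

Check mutual best responses: a cell is a NE iff neither player can gain by unilaterally deviating.
Alice's best responses — vs Low: Mid (payoff 1); vs Mid: Mid (payoff 3).
Bob's best responses — vs Low: Mid (payoff -3); vs Mid: Mid (payoff -1).
The only mutual best response is (Mid, Mid); neither player gains by switching there.

(Mid, Mid)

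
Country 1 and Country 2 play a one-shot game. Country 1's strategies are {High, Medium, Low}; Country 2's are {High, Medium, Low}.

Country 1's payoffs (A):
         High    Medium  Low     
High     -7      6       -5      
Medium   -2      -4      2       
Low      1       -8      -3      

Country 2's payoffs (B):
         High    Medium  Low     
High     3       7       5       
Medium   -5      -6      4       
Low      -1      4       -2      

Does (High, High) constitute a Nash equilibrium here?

Holding Country 2 at High: Country 1 gets -7 from High but could get 1 by switching to Low. Country 1 has a profitable deviation.

No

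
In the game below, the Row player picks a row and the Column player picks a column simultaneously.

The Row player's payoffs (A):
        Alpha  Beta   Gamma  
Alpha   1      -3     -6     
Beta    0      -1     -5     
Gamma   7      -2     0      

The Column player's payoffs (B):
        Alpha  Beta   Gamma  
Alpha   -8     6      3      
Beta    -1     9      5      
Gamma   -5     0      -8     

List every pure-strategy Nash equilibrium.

(Beta, Beta)

Find each player's best response to every opponent strategy; NE are the intersections.
The Row player's best responses — vs Alpha: Gamma (payoff 7); vs Beta: Beta (payoff -1); vs Gamma: Gamma (payoff 0).
The Column player's best responses — vs Alpha: Beta (payoff 6); vs Beta: Beta (payoff 9); vs Gamma: Beta (payoff 0).
The only mutual best response is (Beta, Beta); neither player gains by switching there.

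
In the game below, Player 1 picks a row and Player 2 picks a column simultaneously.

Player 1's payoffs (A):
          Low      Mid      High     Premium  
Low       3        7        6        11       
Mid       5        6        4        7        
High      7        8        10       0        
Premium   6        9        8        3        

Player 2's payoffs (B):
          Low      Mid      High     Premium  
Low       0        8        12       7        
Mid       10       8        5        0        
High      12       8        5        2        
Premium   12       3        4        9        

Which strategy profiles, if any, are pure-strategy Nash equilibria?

(High, Low)

A profile is a Nash equilibrium when each player is best-responding to the other.
Player 1's best responses — vs Low: High (payoff 7); vs Mid: Premium (payoff 9); vs High: High (payoff 10); vs Premium: Low (payoff 11).
Player 2's best responses — vs Low: High (payoff 12); vs Mid: Low (payoff 10); vs High: Low (payoff 12); vs Premium: Low (payoff 12).
The only mutual best response is (High, Low); neither player gains by switching there.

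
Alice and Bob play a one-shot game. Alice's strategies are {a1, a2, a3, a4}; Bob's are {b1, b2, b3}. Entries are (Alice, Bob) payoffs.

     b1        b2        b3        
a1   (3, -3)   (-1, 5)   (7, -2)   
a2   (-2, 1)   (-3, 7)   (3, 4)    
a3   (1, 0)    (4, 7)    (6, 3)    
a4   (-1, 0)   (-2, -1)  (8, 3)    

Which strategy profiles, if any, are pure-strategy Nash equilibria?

Find each player's best response to every opponent strategy; NE are the intersections.
Alice's best responses — vs b1: a1 (payoff 3); vs b2: a3 (payoff 4); vs b3: a4 (payoff 8).
Bob's best responses — vs a1: b2 (payoff 5); vs a2: b2 (payoff 7); vs a3: b2 (payoff 7); vs a4: b3 (payoff 3).
Mutual best responses occur at (a3, b2) and (a4, b3); at each, neither player gains by switching.

(a3, b2) and (a4, b3)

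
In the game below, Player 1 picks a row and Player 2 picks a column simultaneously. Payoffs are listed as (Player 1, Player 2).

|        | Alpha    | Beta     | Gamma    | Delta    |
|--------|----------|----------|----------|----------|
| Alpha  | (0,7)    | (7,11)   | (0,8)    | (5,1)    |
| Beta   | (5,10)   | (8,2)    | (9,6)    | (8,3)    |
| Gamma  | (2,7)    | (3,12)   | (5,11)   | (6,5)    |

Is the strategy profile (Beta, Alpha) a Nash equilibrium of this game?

Yes

Holding Player 2 at Alpha: Player 1 gets 5 from Beta, versus 0 from Alpha, 2 from Gamma. No profitable deviation for Player 1.
Holding Player 1 at Beta: Player 2 gets 10 from Alpha, versus 2 from Beta, 6 from Gamma, 3 from Delta. No profitable deviation for Player 2 either.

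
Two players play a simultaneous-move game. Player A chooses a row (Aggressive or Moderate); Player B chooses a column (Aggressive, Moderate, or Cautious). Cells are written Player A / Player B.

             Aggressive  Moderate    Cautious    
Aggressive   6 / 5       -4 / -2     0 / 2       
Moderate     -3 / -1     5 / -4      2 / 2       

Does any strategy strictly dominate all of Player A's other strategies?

A strategy is strictly dominant if it gives Player A a strictly higher payoff than every other strategy, against every choice by the opponent.
Aggressive is not dominant: against Moderate, Moderate gives 5 > -4.
Moderate is not dominant: against Aggressive, Aggressive gives 6 > -3.
No single strategy is best against every opponent action.

None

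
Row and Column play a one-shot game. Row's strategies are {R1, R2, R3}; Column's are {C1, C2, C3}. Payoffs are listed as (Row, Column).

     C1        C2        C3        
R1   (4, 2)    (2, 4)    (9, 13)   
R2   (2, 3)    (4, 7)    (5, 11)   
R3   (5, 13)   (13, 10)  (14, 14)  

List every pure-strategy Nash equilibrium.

(R3, C3)

A profile is a Nash equilibrium when each player is best-responding to the other.
Row's best responses — vs C1: R3 (payoff 5); vs C2: R3 (payoff 13); vs C3: R3 (payoff 14).
Column's best responses — vs R1: C3 (payoff 13); vs R2: C3 (payoff 11); vs R3: C3 (payoff 14).
The only mutual best response is (R3, C3); neither player gains by switching there.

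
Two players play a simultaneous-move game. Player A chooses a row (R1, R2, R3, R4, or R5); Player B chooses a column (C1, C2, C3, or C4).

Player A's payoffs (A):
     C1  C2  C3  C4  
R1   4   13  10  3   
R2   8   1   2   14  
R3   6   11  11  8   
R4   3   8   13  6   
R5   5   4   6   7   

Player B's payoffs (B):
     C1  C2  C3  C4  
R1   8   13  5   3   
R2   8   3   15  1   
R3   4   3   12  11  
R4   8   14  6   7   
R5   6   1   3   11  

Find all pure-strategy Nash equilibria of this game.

A profile is a Nash equilibrium when each player is best-responding to the other.
Player A's best responses — vs C1: R2 (payoff 8); vs C2: R1 (payoff 13); vs C3: R4 (payoff 13); vs C4: R2 (payoff 14).
Player B's best responses — vs R1: C2 (payoff 13); vs R2: C3 (payoff 15); vs R3: C3 (payoff 12); vs R4: C2 (payoff 14); vs R5: C4 (payoff 11).
The only mutual best response is (R1, C2); neither player gains by switching there.

(R1, C2)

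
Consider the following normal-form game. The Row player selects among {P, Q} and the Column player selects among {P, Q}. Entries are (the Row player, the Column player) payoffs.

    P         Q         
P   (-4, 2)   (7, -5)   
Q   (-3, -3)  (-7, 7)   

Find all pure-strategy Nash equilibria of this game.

Find each player's best response to every opponent strategy; NE are the intersections.
The Row player's best responses — vs P: Q (payoff -3); vs Q: P (payoff 7).
The Column player's best responses — vs P: P (payoff 2); vs Q: Q (payoff 7).
No cell has both players best-responding. For instance, the Row player's best reply to Q is P, but against P the Column player prefers P over Q.

There is no pure-strategy Nash equilibrium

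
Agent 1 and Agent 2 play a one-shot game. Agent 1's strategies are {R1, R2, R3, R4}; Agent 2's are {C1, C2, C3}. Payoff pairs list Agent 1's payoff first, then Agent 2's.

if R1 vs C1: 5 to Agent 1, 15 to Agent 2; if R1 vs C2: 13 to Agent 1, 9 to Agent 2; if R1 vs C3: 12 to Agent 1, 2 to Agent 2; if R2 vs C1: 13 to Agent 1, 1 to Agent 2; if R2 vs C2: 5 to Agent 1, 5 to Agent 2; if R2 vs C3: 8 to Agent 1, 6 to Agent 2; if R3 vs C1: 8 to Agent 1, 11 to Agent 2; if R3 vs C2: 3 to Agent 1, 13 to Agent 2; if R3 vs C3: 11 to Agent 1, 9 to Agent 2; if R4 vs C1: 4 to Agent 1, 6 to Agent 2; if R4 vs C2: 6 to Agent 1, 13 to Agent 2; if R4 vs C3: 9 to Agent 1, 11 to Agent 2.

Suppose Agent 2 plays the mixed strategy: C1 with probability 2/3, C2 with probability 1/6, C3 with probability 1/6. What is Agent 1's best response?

Agent 1's best reply maximizes expected payoff against the mix.
R1: (2/3)·5 + (1/6)·13 + (1/6)·12 = 15/2
R2: (2/3)·13 + (1/6)·5 + (1/6)·8 = 65/6
R3: (2/3)·8 + (1/6)·3 + (1/6)·11 = 23/3
R4: (2/3)·4 + (1/6)·6 + (1/6)·9 = 31/6
Highest expected payoff is 65/6, from R2.

R2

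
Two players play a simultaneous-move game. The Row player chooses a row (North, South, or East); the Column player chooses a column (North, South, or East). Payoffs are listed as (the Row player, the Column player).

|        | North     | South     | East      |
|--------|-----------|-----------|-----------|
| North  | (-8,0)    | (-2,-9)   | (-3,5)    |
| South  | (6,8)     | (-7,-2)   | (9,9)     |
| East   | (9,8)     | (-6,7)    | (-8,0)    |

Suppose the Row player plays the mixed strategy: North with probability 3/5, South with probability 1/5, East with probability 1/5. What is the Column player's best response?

East

The Column player's best reply maximizes expected payoff against the mix.
North: (3/5)·0 + (1/5)·8 + (1/5)·8 = 16/5
South: (3/5)·(-9) + (1/5)·(-2) + (1/5)·7 = -22/5
East: (3/5)·5 + (1/5)·9 + (1/5)·0 = 24/5
Highest expected payoff is 24/5, from East.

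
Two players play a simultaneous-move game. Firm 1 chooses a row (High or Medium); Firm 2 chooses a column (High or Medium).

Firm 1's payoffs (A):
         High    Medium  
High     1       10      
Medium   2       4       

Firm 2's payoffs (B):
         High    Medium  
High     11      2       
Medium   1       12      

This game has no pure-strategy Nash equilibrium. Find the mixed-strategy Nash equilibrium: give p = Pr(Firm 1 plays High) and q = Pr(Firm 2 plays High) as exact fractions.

p = 11/20, q = 6/7

Each player's mixing probability is pinned down by making the *other* player indifferent.
Firm 2 indifferent between High and Medium: p·11 + (1−p)·1 = p·2 + (1−p)·12 ⟹ 1 + 10p = 12 + (-10)p ⟹ p = 11/20.
Firm 1 indifferent between High and Medium: q·1 + (1−q)·10 = q·2 + (1−q)·4 ⟹ 10 + (-9)q = 4 + (-2)q ⟹ q = 6/7.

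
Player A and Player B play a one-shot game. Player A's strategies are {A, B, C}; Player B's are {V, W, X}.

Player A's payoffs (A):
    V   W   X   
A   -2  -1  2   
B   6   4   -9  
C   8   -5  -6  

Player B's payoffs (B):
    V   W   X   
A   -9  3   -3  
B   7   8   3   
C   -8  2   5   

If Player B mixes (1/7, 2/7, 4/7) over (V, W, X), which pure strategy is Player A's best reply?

Compute Player A's expected payoff from each pure strategy against the given mix.
A: (1/7)·(-2) + (2/7)·(-1) + (4/7)·2 = 4/7
B: (1/7)·6 + (2/7)·4 + (4/7)·(-9) = -22/7
C: (1/7)·8 + (2/7)·(-5) + (4/7)·(-6) = -26/7
Highest expected payoff is 4/7, from A.

A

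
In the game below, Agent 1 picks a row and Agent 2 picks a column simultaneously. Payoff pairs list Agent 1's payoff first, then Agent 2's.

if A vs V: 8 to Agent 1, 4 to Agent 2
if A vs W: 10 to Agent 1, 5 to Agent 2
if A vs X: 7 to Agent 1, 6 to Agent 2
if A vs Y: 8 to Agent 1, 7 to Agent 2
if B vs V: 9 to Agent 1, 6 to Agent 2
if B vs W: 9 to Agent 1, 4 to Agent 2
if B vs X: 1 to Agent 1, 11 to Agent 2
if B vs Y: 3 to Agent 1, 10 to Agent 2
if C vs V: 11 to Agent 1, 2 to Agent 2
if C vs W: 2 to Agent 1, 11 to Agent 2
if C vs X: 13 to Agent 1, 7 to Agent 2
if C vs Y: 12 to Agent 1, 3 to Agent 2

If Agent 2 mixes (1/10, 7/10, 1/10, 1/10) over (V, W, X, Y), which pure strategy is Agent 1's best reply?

A

Agent 1's best reply maximizes expected payoff against the mix.
A: (1/10)·8 + (7/10)·10 + (1/10)·7 + (1/10)·8 = 93/10
B: (1/10)·9 + (7/10)·9 + (1/10)·1 + (1/10)·3 = 38/5
C: (1/10)·11 + (7/10)·2 + (1/10)·13 + (1/10)·12 = 5
Highest expected payoff is 93/10, from A.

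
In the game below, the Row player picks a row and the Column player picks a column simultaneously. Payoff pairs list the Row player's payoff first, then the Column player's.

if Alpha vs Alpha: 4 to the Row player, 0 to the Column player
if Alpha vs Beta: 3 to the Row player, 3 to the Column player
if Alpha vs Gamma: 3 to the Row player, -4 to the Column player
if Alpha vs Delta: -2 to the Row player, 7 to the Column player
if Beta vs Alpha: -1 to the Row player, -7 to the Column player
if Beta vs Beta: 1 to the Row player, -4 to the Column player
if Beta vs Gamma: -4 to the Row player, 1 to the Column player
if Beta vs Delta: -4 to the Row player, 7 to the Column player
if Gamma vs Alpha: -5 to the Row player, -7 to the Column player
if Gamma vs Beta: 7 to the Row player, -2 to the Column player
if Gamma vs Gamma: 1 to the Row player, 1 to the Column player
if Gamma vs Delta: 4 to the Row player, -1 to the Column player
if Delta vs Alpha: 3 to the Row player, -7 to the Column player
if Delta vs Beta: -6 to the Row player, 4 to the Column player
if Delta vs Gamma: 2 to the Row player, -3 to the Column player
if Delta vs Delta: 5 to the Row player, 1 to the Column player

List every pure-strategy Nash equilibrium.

A profile is a Nash equilibrium when each player is best-responding to the other.
The Row player's best responses — vs Alpha: Alpha (payoff 4); vs Beta: Gamma (payoff 7); vs Gamma: Alpha (payoff 3); vs Delta: Delta (payoff 5).
The Column player's best responses — vs Alpha: Delta (payoff 7); vs Beta: Delta (payoff 7); vs Gamma: Gamma (payoff 1); vs Delta: Beta (payoff 4).
No cell has both players best-responding. For instance, the Row player's best reply to Alpha is Alpha, but against Alpha the Column player prefers Delta over Alpha.

No pure-strategy Nash equilibrium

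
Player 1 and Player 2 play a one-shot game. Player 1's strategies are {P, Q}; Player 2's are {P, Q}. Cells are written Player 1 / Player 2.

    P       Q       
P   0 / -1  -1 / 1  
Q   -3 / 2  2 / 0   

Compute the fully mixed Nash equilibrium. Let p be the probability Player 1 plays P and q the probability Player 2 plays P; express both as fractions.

Each player's mixing probability is pinned down by making the *other* player indifferent.
Player 2 indifferent between P and Q: p·(-1) + (1−p)·2 = p·1 + (1−p)·0 ⟹ 2 + (-3)p = 0 + 1p ⟹ p = 1/2.
Player 1 indifferent between P and Q: q·0 + (1−q)·(-1) = q·(-3) + (1−q)·2 ⟹ (-1) + 1q = 2 + (-5)q ⟹ q = 1/2.

p = 1/2, q = 1/2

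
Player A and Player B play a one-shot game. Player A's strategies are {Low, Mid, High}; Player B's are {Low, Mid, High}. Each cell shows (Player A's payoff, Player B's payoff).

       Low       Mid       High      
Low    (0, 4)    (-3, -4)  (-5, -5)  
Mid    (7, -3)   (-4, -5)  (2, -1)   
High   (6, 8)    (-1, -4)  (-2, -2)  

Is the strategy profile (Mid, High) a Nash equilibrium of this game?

Holding Player B at High: Player A gets 2 from Mid, versus -5 from Low, -2 from High. No profitable deviation for Player A.
Holding Player A at Mid: Player B gets -1 from High, versus -3 from Low, -5 from Mid. No profitable deviation for Player B either.

Yes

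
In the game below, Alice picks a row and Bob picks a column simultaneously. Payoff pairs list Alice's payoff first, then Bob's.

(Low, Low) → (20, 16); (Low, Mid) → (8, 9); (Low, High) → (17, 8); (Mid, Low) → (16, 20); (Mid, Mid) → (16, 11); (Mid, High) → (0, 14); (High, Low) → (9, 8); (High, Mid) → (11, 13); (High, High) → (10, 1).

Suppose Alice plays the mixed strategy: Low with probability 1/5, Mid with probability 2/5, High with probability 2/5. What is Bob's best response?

Compute Bob's expected payoff from each pure strategy against the given mix.
Low: (1/5)·16 + (2/5)·20 + (2/5)·8 = 72/5
Mid: (1/5)·9 + (2/5)·11 + (2/5)·13 = 57/5
High: (1/5)·8 + (2/5)·14 + (2/5)·1 = 38/5
Highest expected payoff is 72/5, from Low.

Low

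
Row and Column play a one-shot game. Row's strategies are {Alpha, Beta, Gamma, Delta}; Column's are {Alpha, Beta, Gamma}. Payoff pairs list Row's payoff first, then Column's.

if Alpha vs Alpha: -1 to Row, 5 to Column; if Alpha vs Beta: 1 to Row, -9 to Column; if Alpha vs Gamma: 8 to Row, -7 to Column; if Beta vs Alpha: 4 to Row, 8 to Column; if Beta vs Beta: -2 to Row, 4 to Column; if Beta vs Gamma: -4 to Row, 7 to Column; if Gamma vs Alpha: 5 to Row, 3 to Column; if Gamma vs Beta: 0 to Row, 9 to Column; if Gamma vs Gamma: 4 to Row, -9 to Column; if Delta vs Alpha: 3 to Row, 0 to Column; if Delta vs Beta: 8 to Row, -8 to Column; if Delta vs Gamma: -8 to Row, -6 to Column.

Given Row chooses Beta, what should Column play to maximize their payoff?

Alpha

With Row fixed at Beta, Column's payoffs are: Alpha → 8, Beta → 4, Gamma → 7.
The maximum is 8, achieved by Alpha.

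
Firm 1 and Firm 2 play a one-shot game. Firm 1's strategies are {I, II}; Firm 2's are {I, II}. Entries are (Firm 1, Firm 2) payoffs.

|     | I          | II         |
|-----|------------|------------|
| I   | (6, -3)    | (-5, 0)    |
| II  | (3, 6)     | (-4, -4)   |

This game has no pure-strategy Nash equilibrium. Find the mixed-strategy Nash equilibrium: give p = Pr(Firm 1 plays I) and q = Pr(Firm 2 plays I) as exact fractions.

In a mixed NE each player is indifferent between their pure strategies, so the opponent's mix sets the indifference.
Firm 2 indifferent between I and II: p·(-3) + (1−p)·6 = p·0 + (1−p)·(-4) ⟹ 6 + (-9)p = (-4) + 4p ⟹ p = 10/13.
Firm 1 indifferent between I and II: q·6 + (1−q)·(-5) = q·3 + (1−q)·(-4) ⟹ (-5) + 11q = (-4) + 7q ⟹ q = 1/4.

p = 10/13, q = 1/4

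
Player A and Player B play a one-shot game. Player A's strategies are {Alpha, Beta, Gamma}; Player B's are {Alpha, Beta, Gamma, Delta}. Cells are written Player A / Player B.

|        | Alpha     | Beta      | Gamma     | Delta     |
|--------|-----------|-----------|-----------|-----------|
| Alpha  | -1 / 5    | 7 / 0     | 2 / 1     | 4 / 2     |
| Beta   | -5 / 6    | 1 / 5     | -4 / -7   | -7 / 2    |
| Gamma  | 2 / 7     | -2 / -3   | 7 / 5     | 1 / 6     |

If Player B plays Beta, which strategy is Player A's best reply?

With Player B fixed at Beta, Player A's payoffs are: Alpha → 7, Beta → 1, Gamma → -2.
The maximum is 7, achieved by Alpha.

Alpha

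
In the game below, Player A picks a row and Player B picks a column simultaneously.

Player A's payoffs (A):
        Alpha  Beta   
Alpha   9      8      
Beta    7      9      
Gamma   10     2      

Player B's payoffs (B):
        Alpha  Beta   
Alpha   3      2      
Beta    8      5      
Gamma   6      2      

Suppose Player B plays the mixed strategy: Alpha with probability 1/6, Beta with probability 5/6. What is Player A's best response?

Compute Player A's expected payoff from each pure strategy against the given mix.
Alpha: (1/6)·9 + (5/6)·8 = 49/6
Beta: (1/6)·7 + (5/6)·9 = 26/3
Gamma: (1/6)·10 + (5/6)·2 = 10/3
Highest expected payoff is 26/3, from Beta.

Beta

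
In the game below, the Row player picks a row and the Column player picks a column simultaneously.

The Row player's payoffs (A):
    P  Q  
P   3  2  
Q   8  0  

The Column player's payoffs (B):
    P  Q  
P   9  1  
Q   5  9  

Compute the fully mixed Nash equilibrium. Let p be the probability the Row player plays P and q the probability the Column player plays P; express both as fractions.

Each player's mixing probability is pinned down by making the *other* player indifferent.
The Column player indifferent between P and Q: p·9 + (1−p)·5 = p·1 + (1−p)·9 ⟹ 5 + 4p = 9 + (-8)p ⟹ p = 1/3.
The Row player indifferent between P and Q: q·3 + (1−q)·2 = q·8 + (1−q)·0 ⟹ 2 + 1q = 0 + 8q ⟹ q = 2/7.

p = 1/3, q = 2/7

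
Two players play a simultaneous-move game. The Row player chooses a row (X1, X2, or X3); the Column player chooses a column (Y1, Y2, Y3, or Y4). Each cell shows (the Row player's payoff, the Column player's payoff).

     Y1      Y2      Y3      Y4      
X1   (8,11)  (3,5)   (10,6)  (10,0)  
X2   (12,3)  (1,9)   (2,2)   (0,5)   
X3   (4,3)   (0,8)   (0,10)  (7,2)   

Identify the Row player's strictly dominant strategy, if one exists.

Check whether one of the Row player's strategies beats all alternatives regardless of what the opponent does.
X1 is not dominant: against Y1, X2 gives 12 > 8.
X2 is not dominant: against Y2, X1 gives 3 > 1.
X3 is not dominant: against Y1, X1 gives 8 > 4.
No single strategy is best against every opponent action.

No strictly dominant strategy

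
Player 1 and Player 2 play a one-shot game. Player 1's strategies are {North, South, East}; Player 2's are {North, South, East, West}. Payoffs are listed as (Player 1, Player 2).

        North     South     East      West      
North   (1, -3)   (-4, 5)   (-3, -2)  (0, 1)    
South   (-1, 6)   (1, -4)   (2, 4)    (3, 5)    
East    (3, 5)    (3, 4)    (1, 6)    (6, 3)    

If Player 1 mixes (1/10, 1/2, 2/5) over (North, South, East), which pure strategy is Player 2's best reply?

North

Compute Player 2's expected payoff from each pure strategy against the given mix.
North: (1/10)·(-3) + (1/2)·6 + (2/5)·5 = 47/10
South: (1/10)·5 + (1/2)·(-4) + (2/5)·4 = 1/10
East: (1/10)·(-2) + (1/2)·4 + (2/5)·6 = 21/5
West: (1/10)·1 + (1/2)·5 + (2/5)·3 = 19/5
Highest expected payoff is 47/10, from North.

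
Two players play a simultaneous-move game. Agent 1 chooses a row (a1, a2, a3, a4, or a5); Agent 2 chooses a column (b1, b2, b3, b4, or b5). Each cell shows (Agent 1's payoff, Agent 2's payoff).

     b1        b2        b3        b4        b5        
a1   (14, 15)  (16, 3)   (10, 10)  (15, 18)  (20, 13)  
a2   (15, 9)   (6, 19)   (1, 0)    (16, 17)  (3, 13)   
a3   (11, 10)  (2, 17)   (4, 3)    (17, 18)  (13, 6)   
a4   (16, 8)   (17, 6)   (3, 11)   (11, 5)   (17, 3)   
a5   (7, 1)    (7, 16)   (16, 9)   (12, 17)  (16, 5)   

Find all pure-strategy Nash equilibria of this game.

(a3, b4)

A profile is a Nash equilibrium when each player is best-responding to the other.
Agent 1's best responses — vs b1: a4 (payoff 16); vs b2: a4 (payoff 17); vs b3: a5 (payoff 16); vs b4: a3 (payoff 17); vs b5: a1 (payoff 20).
Agent 2's best responses — vs a1: b4 (payoff 18); vs a2: b2 (payoff 19); vs a3: b4 (payoff 18); vs a4: b3 (payoff 11); vs a5: b4 (payoff 17).
The only mutual best response is (a3, b4); neither player gains by switching there.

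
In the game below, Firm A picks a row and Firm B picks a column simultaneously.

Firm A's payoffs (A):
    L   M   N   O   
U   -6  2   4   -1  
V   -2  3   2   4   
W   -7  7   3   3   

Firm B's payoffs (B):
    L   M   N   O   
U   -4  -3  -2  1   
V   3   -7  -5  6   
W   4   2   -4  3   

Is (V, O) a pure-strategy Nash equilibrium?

Yes

Holding Firm B at O: Firm A gets 4 from V, versus -1 from U, 3 from W. No profitable deviation for Firm A.
Holding Firm A at V: Firm B gets 6 from O, versus 3 from L, -7 from M, -5 from N. No profitable deviation for Firm B either.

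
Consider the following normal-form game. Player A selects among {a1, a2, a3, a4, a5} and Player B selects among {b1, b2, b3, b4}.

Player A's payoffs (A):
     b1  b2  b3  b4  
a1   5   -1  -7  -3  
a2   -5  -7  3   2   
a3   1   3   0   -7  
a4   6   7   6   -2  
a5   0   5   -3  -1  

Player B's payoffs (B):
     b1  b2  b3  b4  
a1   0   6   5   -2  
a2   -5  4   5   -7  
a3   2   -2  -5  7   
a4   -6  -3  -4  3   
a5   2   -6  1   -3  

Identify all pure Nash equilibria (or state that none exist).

A profile is a Nash equilibrium when each player is best-responding to the other.
Player A's best responses — vs b1: a4 (payoff 6); vs b2: a4 (payoff 7); vs b3: a4 (payoff 6); vs b4: a2 (payoff 2).
Player B's best responses — vs a1: b2 (payoff 6); vs a2: b3 (payoff 5); vs a3: b4 (payoff 7); vs a4: b4 (payoff 3); vs a5: b1 (payoff 2).
No cell has both players best-responding. For instance, Player A's best reply to b3 is a4, but against a4 Player B prefers b4 over b3.

No pure-strategy Nash equilibrium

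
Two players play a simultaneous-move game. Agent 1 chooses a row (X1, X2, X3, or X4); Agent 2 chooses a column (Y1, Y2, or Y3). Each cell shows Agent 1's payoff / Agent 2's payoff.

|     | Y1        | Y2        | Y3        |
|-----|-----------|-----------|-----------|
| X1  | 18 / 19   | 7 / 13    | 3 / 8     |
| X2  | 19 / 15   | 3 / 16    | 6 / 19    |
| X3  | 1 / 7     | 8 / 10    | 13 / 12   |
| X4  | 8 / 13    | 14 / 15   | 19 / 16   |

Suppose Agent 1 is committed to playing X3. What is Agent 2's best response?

With Agent 1 fixed at X3, Agent 2's payoffs are: Y1 → 7, Y2 → 10, Y3 → 12.
The maximum is 12, achieved by Y3.

Y3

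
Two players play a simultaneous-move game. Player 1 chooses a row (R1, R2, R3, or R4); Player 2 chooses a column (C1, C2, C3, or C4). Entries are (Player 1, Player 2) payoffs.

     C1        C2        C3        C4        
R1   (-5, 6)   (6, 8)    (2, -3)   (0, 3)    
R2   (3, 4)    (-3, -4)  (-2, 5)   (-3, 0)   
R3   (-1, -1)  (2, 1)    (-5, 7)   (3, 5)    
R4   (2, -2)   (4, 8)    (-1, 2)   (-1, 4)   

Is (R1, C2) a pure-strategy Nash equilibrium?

Holding Player 2 at C2: Player 1 gets 6 from R1, versus -3 from R2, 2 from R3, 4 from R4. No profitable deviation for Player 1.
Holding Player 1 at R1: Player 2 gets 8 from C2, versus 6 from C1, -3 from C3, 3 from C4. No profitable deviation for Player 2 either.

Yes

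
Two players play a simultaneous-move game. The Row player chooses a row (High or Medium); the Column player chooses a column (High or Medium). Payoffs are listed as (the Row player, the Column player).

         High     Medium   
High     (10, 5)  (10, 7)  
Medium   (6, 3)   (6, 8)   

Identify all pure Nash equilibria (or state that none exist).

(High, Medium)

Check mutual best responses: a cell is a NE iff neither player can gain by unilaterally deviating.
The Row player's best responses — vs High: High (payoff 10); vs Medium: High (payoff 10).
The Column player's best responses — vs High: Medium (payoff 7); vs Medium: Medium (payoff 8).
The only mutual best response is (High, Medium); neither player gains by switching there.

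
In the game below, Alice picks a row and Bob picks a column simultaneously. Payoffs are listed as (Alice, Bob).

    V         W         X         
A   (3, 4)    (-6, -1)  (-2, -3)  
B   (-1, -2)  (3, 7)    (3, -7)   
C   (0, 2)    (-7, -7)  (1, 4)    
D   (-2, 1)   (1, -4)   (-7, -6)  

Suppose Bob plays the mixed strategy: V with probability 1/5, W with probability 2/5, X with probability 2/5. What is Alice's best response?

Compute Alice's expected payoff from each pure strategy against the given mix.
A: (1/5)·3 + (2/5)·(-6) + (2/5)·(-2) = -13/5
B: (1/5)·(-1) + (2/5)·3 + (2/5)·3 = 11/5
C: (1/5)·0 + (2/5)·(-7) + (2/5)·1 = -12/5
D: (1/5)·(-2) + (2/5)·1 + (2/5)·(-7) = -14/5
Highest expected payoff is 11/5, from B.

B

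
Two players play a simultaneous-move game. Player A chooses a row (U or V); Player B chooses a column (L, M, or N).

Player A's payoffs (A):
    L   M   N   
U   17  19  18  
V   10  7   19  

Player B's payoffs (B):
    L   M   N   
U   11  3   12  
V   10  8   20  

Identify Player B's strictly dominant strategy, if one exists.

N

A strategy is strictly dominant if it gives Player B a strictly higher payoff than every other strategy, against every choice by the opponent.
N strictly dominates: vs U: 12 > each of {11, 3}; vs V: 20 > each of {10, 8}.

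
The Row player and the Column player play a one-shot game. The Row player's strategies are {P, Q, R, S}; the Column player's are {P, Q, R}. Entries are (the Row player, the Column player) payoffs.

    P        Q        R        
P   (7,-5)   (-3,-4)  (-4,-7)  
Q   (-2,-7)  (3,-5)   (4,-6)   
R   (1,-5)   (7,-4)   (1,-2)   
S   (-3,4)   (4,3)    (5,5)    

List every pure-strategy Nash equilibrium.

A profile is a Nash equilibrium when each player is best-responding to the other.
The Row player's best responses — vs P: P (payoff 7); vs Q: R (payoff 7); vs R: S (payoff 5).
The Column player's best responses — vs P: Q (payoff -4); vs Q: Q (payoff -5); vs R: R (payoff -2); vs S: R (payoff 5).
The only mutual best response is (S, R); neither player gains by switching there.

(S, R)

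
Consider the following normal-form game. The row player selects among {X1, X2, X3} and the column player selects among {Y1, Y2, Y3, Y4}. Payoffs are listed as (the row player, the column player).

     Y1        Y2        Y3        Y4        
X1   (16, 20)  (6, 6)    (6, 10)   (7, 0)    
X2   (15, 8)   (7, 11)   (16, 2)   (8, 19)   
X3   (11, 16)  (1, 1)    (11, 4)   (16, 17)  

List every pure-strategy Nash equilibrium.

(X1, Y1) and (X3, Y4)

Find each player's best response to every opponent strategy; NE are the intersections.
The row player's best responses — vs Y1: X1 (payoff 16); vs Y2: X2 (payoff 7); vs Y3: X2 (payoff 16); vs Y4: X3 (payoff 16).
The column player's best responses — vs X1: Y1 (payoff 20); vs X2: Y4 (payoff 19); vs X3: Y4 (payoff 17).
Mutual best responses occur at (X1, Y1) and (X3, Y4); at each, neither player gains by switching.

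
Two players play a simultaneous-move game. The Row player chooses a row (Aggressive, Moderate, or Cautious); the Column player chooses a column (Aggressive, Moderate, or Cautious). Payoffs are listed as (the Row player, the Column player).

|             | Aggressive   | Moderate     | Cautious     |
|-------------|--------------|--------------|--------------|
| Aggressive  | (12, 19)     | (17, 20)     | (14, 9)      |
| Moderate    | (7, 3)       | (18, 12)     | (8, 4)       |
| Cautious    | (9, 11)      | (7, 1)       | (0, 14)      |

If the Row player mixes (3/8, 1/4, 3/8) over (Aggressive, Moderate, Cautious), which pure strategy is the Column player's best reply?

Compute the Column player's expected payoff from each pure strategy against the given mix.
Aggressive: (3/8)·19 + (1/4)·3 + (3/8)·11 = 12
Moderate: (3/8)·20 + (1/4)·12 + (3/8)·1 = 87/8
Cautious: (3/8)·9 + (1/4)·4 + (3/8)·14 = 77/8
Highest expected payoff is 12, from Aggressive.

Aggressive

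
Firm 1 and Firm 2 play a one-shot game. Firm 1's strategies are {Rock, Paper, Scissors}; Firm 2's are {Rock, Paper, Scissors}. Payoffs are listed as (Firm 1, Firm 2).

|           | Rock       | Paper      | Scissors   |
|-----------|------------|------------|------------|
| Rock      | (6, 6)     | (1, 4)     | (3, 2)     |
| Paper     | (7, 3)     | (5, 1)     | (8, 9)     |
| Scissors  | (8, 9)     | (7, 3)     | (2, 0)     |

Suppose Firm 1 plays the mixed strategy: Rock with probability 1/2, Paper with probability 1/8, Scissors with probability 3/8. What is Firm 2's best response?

Rock

Firm 2's best reply maximizes expected payoff against the mix.
Rock: (1/2)·6 + (1/8)·3 + (3/8)·9 = 27/4
Paper: (1/2)·4 + (1/8)·1 + (3/8)·3 = 13/4
Scissors: (1/2)·2 + (1/8)·9 + (3/8)·0 = 17/8
Highest expected payoff is 27/4, from Rock.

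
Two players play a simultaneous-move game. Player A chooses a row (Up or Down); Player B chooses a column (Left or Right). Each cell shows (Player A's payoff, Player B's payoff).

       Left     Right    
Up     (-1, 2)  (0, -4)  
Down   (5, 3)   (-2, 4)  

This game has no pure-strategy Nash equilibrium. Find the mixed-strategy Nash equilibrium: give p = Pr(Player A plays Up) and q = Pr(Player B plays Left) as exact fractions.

Each player's mixing probability is pinned down by making the *other* player indifferent.
Player B indifferent between Left and Right: p·2 + (1−p)·3 = p·(-4) + (1−p)·4 ⟹ 3 + (-1)p = 4 + (-8)p ⟹ p = 1/7.
Player A indifferent between Up and Down: q·(-1) + (1−q)·0 = q·5 + (1−q)·(-2) ⟹ 0 + (-1)q = (-2) + 7q ⟹ q = 1/4.

p = 1/7, q = 1/4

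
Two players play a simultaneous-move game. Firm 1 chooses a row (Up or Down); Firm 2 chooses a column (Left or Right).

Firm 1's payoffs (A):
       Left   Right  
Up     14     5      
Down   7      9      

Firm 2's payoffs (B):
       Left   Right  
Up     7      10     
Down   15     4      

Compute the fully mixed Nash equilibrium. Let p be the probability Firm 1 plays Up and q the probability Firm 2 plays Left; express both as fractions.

Each player's mixing probability is pinned down by making the *other* player indifferent.
Firm 2 indifferent between Left and Right: p·7 + (1−p)·15 = p·10 + (1−p)·4 ⟹ 15 + (-8)p = 4 + 6p ⟹ p = 11/14.
Firm 1 indifferent between Up and Down: q·14 + (1−q)·5 = q·7 + (1−q)·9 ⟹ 5 + 9q = 9 + (-2)q ⟹ q = 4/11.

p = 11/14, q = 4/11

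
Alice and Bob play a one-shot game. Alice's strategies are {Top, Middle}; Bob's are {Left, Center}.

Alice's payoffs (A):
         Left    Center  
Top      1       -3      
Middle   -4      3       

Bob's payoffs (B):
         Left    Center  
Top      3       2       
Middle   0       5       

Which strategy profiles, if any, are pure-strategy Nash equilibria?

Find each player's best response to every opponent strategy; NE are the intersections.
Alice's best responses — vs Left: Top (payoff 1); vs Center: Middle (payoff 3).
Bob's best responses — vs Top: Left (payoff 3); vs Middle: Center (payoff 5).
Mutual best responses occur at (Top, Left) and (Middle, Center); at each, neither player gains by switching.

(Top, Left) and (Middle, Center)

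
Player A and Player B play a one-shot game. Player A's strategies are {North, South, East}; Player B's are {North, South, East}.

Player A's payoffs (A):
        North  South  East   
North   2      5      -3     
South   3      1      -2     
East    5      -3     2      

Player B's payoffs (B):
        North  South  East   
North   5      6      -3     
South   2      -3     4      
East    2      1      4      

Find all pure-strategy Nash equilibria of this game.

(North, South) and (East, East)

A profile is a Nash equilibrium when each player is best-responding to the other.
Player A's best responses — vs North: East (payoff 5); vs South: North (payoff 5); vs East: East (payoff 2).
Player B's best responses — vs North: South (payoff 6); vs South: East (payoff 4); vs East: East (payoff 4).
Mutual best responses occur at (North, South) and (East, East); at each, neither player gains by switching.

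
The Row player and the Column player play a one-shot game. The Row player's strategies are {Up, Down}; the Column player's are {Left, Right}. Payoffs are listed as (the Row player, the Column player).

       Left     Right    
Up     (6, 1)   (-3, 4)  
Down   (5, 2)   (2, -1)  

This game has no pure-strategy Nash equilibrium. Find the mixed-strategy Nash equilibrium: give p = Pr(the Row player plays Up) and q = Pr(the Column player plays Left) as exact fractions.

p = 1/2, q = 5/6

Each player's mixing probability is pinned down by making the *other* player indifferent.
The Column player indifferent between Left and Right: p·1 + (1−p)·2 = p·4 + (1−p)·(-1) ⟹ 2 + (-1)p = (-1) + 5p ⟹ p = 1/2.
The Row player indifferent between Up and Down: q·6 + (1−q)·(-3) = q·5 + (1−q)·2 ⟹ (-3) + 9q = 2 + 3q ⟹ q = 5/6.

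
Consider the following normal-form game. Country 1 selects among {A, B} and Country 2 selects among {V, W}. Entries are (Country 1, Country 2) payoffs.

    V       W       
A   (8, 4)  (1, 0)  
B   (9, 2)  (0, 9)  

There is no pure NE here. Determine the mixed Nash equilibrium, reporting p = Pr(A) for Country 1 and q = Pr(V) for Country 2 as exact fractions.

In a mixed NE each player is indifferent between their pure strategies, so the opponent's mix sets the indifference.
Country 2 indifferent between V and W: p·4 + (1−p)·2 = p·0 + (1−p)·9 ⟹ 2 + 2p = 9 + (-9)p ⟹ p = 7/11.
Country 1 indifferent between A and B: q·8 + (1−q)·1 = q·9 + (1−q)·0 ⟹ 1 + 7q = 0 + 9q ⟹ q = 1/2.

p = 7/11, q = 1/2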